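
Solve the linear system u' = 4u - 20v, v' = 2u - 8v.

Coefficient matrix A = [[4, -20], [2, -8]].
Characteristic polynomial det(A - λI) = λ^2 + 4λ + 8 = 0.
Eigenvalues λ = -2 ± 2i (complex conjugate pair).
For λ=-2+2i: an eigenvector is (3,1) - i(-1,0) = (3 + i, 1).
A real fundamental pair from Re and Im of e^((-2+2i)t)v: X_1 = e^(-2t)(cos(2t)·(3,1) + sin(2t)·(-1,0)), X_2 = e^(-2t)(sin(2t)·(3,1) - cos(2t)·(-1,0)).
General solution: K_1X_1 + K_2X_2.

u(t) = -K_1e^(-2t)sin(2t) + 3K_1e^(-2t)cos(2t) + 3K_2e^(-2t)sin(2t) + K_2e^(-2t)cos(2t), v(t) = K_1e^(-2t)cos(2t) + K_2e^(-2t)sin(2t)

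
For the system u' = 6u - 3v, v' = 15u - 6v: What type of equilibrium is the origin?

center

A = [[6,-3],[15,-6]]; det(A-λI) = λ^2 + 9.
λ = 0 ± 3i: zero real part.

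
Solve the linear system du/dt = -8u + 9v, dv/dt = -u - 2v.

Coefficient matrix A = [[-8, 9], [-1, -2]].
Characteristic polynomial det(A - λI) = λ^2 + 10λ + 25 = 0.
Single eigenvalue λ = -5 with algebraic multiplicity 2.
Eigenvector v = (-3,-1); generalized eigenvector w with (A-λI)w=v is (-2,-1).
General solution: e^(-5t)[K_1·v + K_2·(t·v + w)].

u(t) = -3K_1e^(-5t) - 3K_2te^(-5t) - 2K_2e^(-5t), v(t) = -K_1e^(-5t) - K_2te^(-5t) - K_2e^(-5t)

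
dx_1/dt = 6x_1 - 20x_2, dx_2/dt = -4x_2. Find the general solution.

x_1(t) = -2c_1e^(-4t) + c_2e^(6t), x_2(t) = -c_1e^(-4t)

Coefficient matrix A = [[6, -20], [0, -4]].
Characteristic polynomial det(A - λI) = λ^2 - 2λ - 24 = 0.
Eigenvalues λ = -4, 6.
For λ=-4: (A-λI) row 1 is [10, -20], so an eigenvector is (-2, -1).
For λ=6: (A-λI) row 1 is [0, -20], so an eigenvector is (1, 0).
General solution: c_1e^(-4t)(-2,-1) + c_2e^(6t)(1,0).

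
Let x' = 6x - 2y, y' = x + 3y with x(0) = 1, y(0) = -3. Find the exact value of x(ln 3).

A = [[6,-2],[1,3]]; eigenvalues λ = 5, 4.
Eigenvectors: (-2,-1) for λ=5, (1,1) for λ=4.
From the initial condition, c_1 = -4, c_2 = -7.
x(ln 3) = (-4)(3^5)(-2) + (-7)(3^4)(1) = 1377.

1377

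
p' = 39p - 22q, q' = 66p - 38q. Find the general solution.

p(t) = K_1e^(-5t) + 2K_2e^(6t), q(t) = 2K_1e^(-5t) + 3K_2e^(6t)

Coefficient matrix A = [[39, -22], [66, -38]].
Characteristic polynomial det(A - λI) = λ^2 - λ - 30 = 0.
Eigenvalues λ = -5, 6.
For λ=-5: (A-λI) row 1 is [44, -22], so an eigenvector is (1, 2).
For λ=6: (A-λI) row 1 is [33, -22], so an eigenvector is (2, 3).
General solution: K_1e^(-5t)(1,2) + K_2e^(6t)(2,3).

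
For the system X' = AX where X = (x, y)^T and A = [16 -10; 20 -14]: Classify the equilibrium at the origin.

A = [[16,-10],[20,-14]]; det(A-λI) = λ^2 - 2λ - 24.
λ = -4, 6: opposite signs.

saddle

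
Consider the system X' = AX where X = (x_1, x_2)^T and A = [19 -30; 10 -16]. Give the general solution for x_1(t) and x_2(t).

Coefficient matrix A = [[19, -30], [10, -16]].
Characteristic polynomial det(A - λI) = λ^2 - 3λ - 4 = 0.
Eigenvalues λ = 4, -1.
For λ=4: (A-λI) row 1 is [15, -30], so an eigenvector is (-2, -1).
For λ=-1: (A-λI) row 1 is [20, -30], so an eigenvector is (3, 2).
General solution: C_1e^(4t)(-2,-1) + C_2e^(-t)(3,2).

x_1(t) = -2C_1e^(4t) + 3C_2e^(-t), x_2(t) = -C_1e^(4t) + 2C_2e^(-t)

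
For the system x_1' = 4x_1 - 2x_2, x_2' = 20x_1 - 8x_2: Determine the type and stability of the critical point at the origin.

stable spiral

A = [[4,-2],[20,-8]]; det(A-λI) = λ^2 + 4λ + 8.
λ = -2 ± 2i: negative real part.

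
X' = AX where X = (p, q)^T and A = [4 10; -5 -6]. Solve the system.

p(t) = -K_1e^(-t)sin(5t) + K_1e^(-t)cos(5t) + K_2e^(-t)sin(5t) + K_2e^(-t)cos(5t), q(t) = -K_1e^(-t)cos(5t) - K_2e^(-t)sin(5t)

Coefficient matrix A = [[4, 10], [-5, -6]].
Characteristic polynomial det(A - λI) = λ^2 + 2λ + 26 = 0.
Eigenvalues λ = -1 ± 5i (complex conjugate pair).
For λ=-1+5i: an eigenvector is (1,-1) - i(-1,0) = (1 + i, -1).
A real fundamental pair from Re and Im of e^((-1+5i)t)v: X_1 = e^(-t)(cos(5t)·(1,-1) + sin(5t)·(-1,0)), X_2 = e^(-t)(sin(5t)·(1,-1) - cos(5t)·(-1,0)).
General solution: K_1X_1 + K_2X_2.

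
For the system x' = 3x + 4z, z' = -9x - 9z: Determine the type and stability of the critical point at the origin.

A = [[3,4],[-9,-9]]; det(A-λI) = λ^2 + 6λ + 9.
repeated λ = -3 with a single eigenvector.

stable improper node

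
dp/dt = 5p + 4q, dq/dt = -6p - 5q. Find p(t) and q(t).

Coefficient matrix A = [[5, 4], [-6, -5]].
Characteristic polynomial det(A - λI) = λ^2 - 1 = 0.
Eigenvalues λ = -1, 1.
For λ=-1: (A-λI) row 1 is [6, 4], so an eigenvector is (-2, 3).
For λ=1: (A-λI) row 1 is [4, 4], so an eigenvector is (1, -1).
General solution: c_1e^(-t)(-2,3) + c_2e^(t)(1,-1).

p(t) = -2c_1e^(-t) + c_2e^(t), q(t) = 3c_1e^(-t) - c_2e^(t)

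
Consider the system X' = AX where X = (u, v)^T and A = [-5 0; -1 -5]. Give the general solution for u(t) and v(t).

Coefficient matrix A = [[-5, 0], [-1, -5]].
Characteristic polynomial det(A - λI) = λ^2 + 10λ + 25 = 0.
Single eigenvalue λ = -5 with algebraic multiplicity 2.
Eigenvector v = (0,1); generalized eigenvector w with (A-λI)w=v is (-1,3).
General solution: e^(-5t)[c_1·v + c_2·(t·v + w)].

u(t) = -c_2e^(-5t), v(t) = c_1e^(-5t) + c_2te^(-5t) + 3c_2e^(-5t)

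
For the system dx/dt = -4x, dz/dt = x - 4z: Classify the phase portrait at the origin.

A = [[-4,0],[1,-4]]; det(A-λI) = λ^2 + 8λ + 16.
repeated λ = -4 with a single eigenvector.

stable improper node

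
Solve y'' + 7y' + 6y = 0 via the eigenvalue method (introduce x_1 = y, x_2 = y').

Let x_1 = y, x_2 = y'. Then x_1' = x_2 and x_2' = -6x_1 - 7x_2.
A = [[0,1],[-6,-7]]; det(A-λI) = λ^2 + 7λ + 6.
Eigenvalues λ = -1, -6 with eigenvectors (1,-1), (1,-6).

y(t) = K_1e^(-t) + K_2e^(-6t)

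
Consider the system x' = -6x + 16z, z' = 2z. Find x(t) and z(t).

Coefficient matrix A = [[-6, 16], [0, 2]].
Characteristic polynomial det(A - λI) = λ^2 + 4λ - 12 = 0.
Eigenvalues λ = 2, -6.
For λ=2: (A-λI) row 1 is [-8, 16], so an eigenvector is (-2, -1).
For λ=-6: (A-λI) row 1 is [0, 16], so an eigenvector is (-1, 0).
General solution: K_1e^(2t)(-2,-1) + K_2e^(-6t)(-1,0).

x(t) = -2K_1e^(2t) - K_2e^(-6t), z(t) = -K_1e^(2t)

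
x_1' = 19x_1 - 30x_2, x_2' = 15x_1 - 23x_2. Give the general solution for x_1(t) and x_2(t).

Coefficient matrix A = [[19, -30], [15, -23]].
Characteristic polynomial det(A - λI) = λ^2 + 4λ + 13 = 0.
Eigenvalues λ = -2 ± 3i (complex conjugate pair).
For λ=-2+3i: an eigenvector is (1,1) - i(-3,-2) = (1 + 3i, 1 + 2i).
A real fundamental pair from Re and Im of e^((-2+3i)t)v: X_1 = e^(-2t)(cos(3t)·(1,1) + sin(3t)·(-3,-2)), X_2 = e^(-2t)(sin(3t)·(1,1) - cos(3t)·(-3,-2)).
General solution: c_1X_1 + c_2X_2.

x_1(t) = -3c_1e^(-2t)sin(3t) + c_1e^(-2t)cos(3t) + c_2e^(-2t)sin(3t) + 3c_2e^(-2t)cos(3t), x_2(t) = -2c_1e^(-2t)sin(3t) + c_1e^(-2t)cos(3t) + c_2e^(-2t)sin(3t) + 2c_2e^(-2t)cos(3t)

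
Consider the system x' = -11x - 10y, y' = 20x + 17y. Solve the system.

Coefficient matrix A = [[-11, -10], [20, 17]].
Characteristic polynomial det(A - λI) = λ^2 - 6λ + 13 = 0.
Eigenvalues λ = 3 ± 2i (complex conjugate pair).
For λ=3+2i: an eigenvector is (2,-3) - i(1,-1) = (2 - i, -3 + i).
A real fundamental pair from Re and Im of e^((3+2i)t)v: X_1 = e^(3t)(cos(2t)·(2,-3) + sin(2t)·(1,-1)), X_2 = e^(3t)(sin(2t)·(2,-3) - cos(2t)·(1,-1)).
General solution: C_1X_1 + C_2X_2.

x(t) = C_1e^(3t)sin(2t) + 2C_1e^(3t)cos(2t) + 2C_2e^(3t)sin(2t) - C_2e^(3t)cos(2t), y(t) = -C_1e^(3t)sin(2t) - 3C_1e^(3t)cos(2t) - 3C_2e^(3t)sin(2t) + C_2e^(3t)cos(2t)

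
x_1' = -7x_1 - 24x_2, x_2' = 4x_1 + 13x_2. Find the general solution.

Coefficient matrix A = [[-7, -24], [4, 13]].
Characteristic polynomial det(A - λI) = λ^2 - 6λ + 5 = 0.
Eigenvalues λ = 5, 1.
For λ=5: (A-λI) row 1 is [-12, -24], so an eigenvector is (2, -1).
For λ=1: (A-λI) row 1 is [-8, -24], so an eigenvector is (3, -1).
General solution: C_1e^(5t)(2,-1) + C_2e^(t)(3,-1).

x_1(t) = 2C_1e^(5t) + 3C_2e^(t), x_2(t) = -C_1e^(5t) - C_2e^(t)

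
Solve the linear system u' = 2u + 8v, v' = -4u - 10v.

u(t) = -2C_1e^(-2t) + C_2e^(-6t), v(t) = C_1e^(-2t) - C_2e^(-6t)

Coefficient matrix A = [[2, 8], [-4, -10]].
Characteristic polynomial det(A - λI) = λ^2 + 8λ + 12 = 0.
Eigenvalues λ = -2, -6.
For λ=-2: (A-λI) row 1 is [4, 8], so an eigenvector is (-2, 1).
For λ=-6: (A-λI) row 1 is [8, 8], so an eigenvector is (1, -1).
General solution: C_1e^(-2t)(-2,1) + C_2e^(-6t)(1,-1).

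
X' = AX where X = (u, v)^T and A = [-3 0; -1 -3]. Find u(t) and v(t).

u(t) = c_2e^(-3t), v(t) = -c_1e^(-3t) - c_2te^(-3t) + c_2e^(-3t)

Coefficient matrix A = [[-3, 0], [-1, -3]].
Characteristic polynomial det(A - λI) = λ^2 + 6λ + 9 = 0.
Single eigenvalue λ = -3 with algebraic multiplicity 2.
Eigenvector v = (0,-1); generalized eigenvector w with (A-λI)w=v is (1,1).
General solution: e^(-3t)[c_1·v + c_2·(t·v + w)].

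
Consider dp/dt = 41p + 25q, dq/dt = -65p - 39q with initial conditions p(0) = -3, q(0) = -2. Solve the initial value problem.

Coefficient matrix A = [[41, 25], [-65, -39]].
Characteristic polynomial det(A - λI) = λ^2 - 2λ + 26 = 0.
Eigenvalues λ = 1 ± 5i (complex conjugate pair).
For λ=1+5i: an eigenvector is (-1,2) - i(2,-3) = (-1 - 2i, 2 + 3i).
A real fundamental pair from Re and Im of e^((1+5i)t)v: X_1 = e^(t)(cos(5t)·(-1,2) + sin(5t)·(2,-3)), X_2 = e^(t)(sin(5t)·(-1,2) - cos(5t)·(2,-3)).
General solution: K_1X_1 + K_2X_2.
Applying p(0)=-3, q(0)=-2 gives K_1=-13, K_2=8.

p(t) = -34e^(t)sin(5t) - 3e^(t)cos(5t), q(t) = 55e^(t)sin(5t) - 2e^(t)cos(5t)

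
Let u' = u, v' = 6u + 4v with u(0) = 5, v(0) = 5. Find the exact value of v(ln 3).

1185

A = [[1,0],[6,4]]; eigenvalues λ = 4, 1.
Eigenvectors: (0,1) for λ=4, (-1,2) for λ=1.
From the initial condition, c_1 = 15, c_2 = -5.
v(ln 3) = (15)(3^4)(1) + (-5)(3^1)(2) = 1185.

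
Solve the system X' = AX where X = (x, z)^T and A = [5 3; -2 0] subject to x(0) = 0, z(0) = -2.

Coefficient matrix A = [[5, 3], [-2, 0]].
Characteristic polynomial det(A - λI) = λ^2 - 5λ + 6 = 0.
Eigenvalues λ = 2, 3.
For λ=2: (A-λI) row 1 is [3, 3], so an eigenvector is (-1, 1).
For λ=3: (A-λI) row 1 is [2, 3], so an eigenvector is (-3, 2).
General solution: C_1e^(2t)(-1,1) + C_2e^(3t)(-3,2).
Applying x(0)=0, z(0)=-2 gives C_1=-6, C_2=2.

x(t) = -6e^(3t) + 6e^(2t), z(t) = 4e^(3t) - 6e^(2t)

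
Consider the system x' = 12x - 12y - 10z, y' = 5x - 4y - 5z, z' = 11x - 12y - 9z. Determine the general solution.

x(t) = C_1e^(2t) - 2C_2e^(t) + 2C_3e^(-4t), y(t) = -C_2e^(t) + C_3e^(-4t), z(t) = C_1e^(2t) - C_2e^(t) + 2C_3e^(-4t)

Coefficient matrix A = [[12, -12, -10], [5, -4, -5], [11, -12, -9]].
det(A - λI) = 0 gives eigenvalues λ = 2, 1, -4.
For λ=2: eigenvector (1,0,1).
For λ=1: eigenvector (-2,-1,-1).
For λ=-4: eigenvector (2,1,2).
General solution: C_1e^(2t)(1,0,1) + C_2e^(t)(-2,-1,-1) + C_3e^(-4t)(2,1,2).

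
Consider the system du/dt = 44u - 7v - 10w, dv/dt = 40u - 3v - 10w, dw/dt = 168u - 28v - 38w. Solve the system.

Coefficient matrix A = [[44, -7, -10], [40, -3, -10], [168, -28, -38]].
det(A - λI) = 0 gives eigenvalues λ = -3, 4, 2.
For λ=-3: eigenvector (1,1,4).
For λ=4: eigenvector (-1,0,-4).
For λ=2: eigenvector (-2,-2,-7).
General solution: C_1e^(-3t)(1,1,4) + C_2e^(4t)(-1,0,-4) + C_3e^(2t)(-2,-2,-7).

u(t) = C_1e^(-3t) - C_2e^(4t) - 2C_3e^(2t), v(t) = C_1e^(-3t) - 2C_3e^(2t), w(t) = 4C_1e^(-3t) - 4C_2e^(4t) - 7C_3e^(2t)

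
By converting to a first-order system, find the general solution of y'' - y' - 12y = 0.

y(t) = c_1e^(4t) + c_2e^(-3t)

Let x_1 = y, x_2 = y'. Then x_1' = x_2 and x_2' = 12x_1 + x_2.
A = [[0,1],[12,1]]; det(A-λI) = λ^2 - λ - 12.
Eigenvalues λ = 4, -3 with eigenvectors (1,4), (1,-3).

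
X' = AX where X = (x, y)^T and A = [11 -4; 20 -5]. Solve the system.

x(t) = -K_1e^(3t)sin(4t) + K_2e^(3t)cos(4t), y(t) = -2K_1e^(3t)sin(4t) + K_1e^(3t)cos(4t) + K_2e^(3t)sin(4t) + 2K_2e^(3t)cos(4t)

Coefficient matrix A = [[11, -4], [20, -5]].
Characteristic polynomial det(A - λI) = λ^2 - 6λ + 25 = 0.
Eigenvalues λ = 3 ± 4i (complex conjugate pair).
For λ=3+4i: an eigenvector is (0,1) - i(-1,-2) = (0 + i, 1 + 2i).
A real fundamental pair from Re and Im of e^((3+4i)t)v: X_1 = e^(3t)(cos(4t)·(0,1) + sin(4t)·(-1,-2)), X_2 = e^(3t)(sin(4t)·(0,1) - cos(4t)·(-1,-2)).
General solution: K_1X_1 + K_2X_2.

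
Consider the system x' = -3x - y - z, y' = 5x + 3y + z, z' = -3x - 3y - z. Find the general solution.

x(t) = -C_2e^(-2t) - C_3e^(-t), y(t) = C_1e^(2t) + C_2e^(-2t) + C_3e^(-t), z(t) = -C_1e^(2t) + C_3e^(-t)

Coefficient matrix A = [[-3, -1, -1], [5, 3, 1], [-3, -3, -1]].
det(A - λI) = 0 gives eigenvalues λ = 2, -2, -1.
For λ=2: eigenvector (0,1,-1).
For λ=-2: eigenvector (-1,1,0).
For λ=-1: eigenvector (-1,1,1).
General solution: C_1e^(2t)(0,1,-1) + C_2e^(-2t)(-1,1,0) + C_3e^(-t)(-1,1,1).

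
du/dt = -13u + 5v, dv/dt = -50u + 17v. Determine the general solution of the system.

u(t) = -c_1e^(2t)sin(5t) + c_2e^(2t)cos(5t), v(t) = -3c_1e^(2t)sin(5t) - c_1e^(2t)cos(5t) - c_2e^(2t)sin(5t) + 3c_2e^(2t)cos(5t)

Coefficient matrix A = [[-13, 5], [-50, 17]].
Characteristic polynomial det(A - λI) = λ^2 - 4λ + 29 = 0.
Eigenvalues λ = 2 ± 5i (complex conjugate pair).
For λ=2+5i: an eigenvector is (0,-1) - i(-1,-3) = (0 + i, -1 + 3i).
A real fundamental pair from Re and Im of e^((2+5i)t)v: X_1 = e^(2t)(cos(5t)·(0,-1) + sin(5t)·(-1,-3)), X_2 = e^(2t)(sin(5t)·(0,-1) - cos(5t)·(-1,-3)).
General solution: c_1X_1 + c_2X_2.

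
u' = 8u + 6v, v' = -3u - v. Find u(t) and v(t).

Coefficient matrix A = [[8, 6], [-3, -1]].
Characteristic polynomial det(A - λI) = λ^2 - 7λ + 10 = 0.
Eigenvalues λ = 5, 2.
For λ=5: (A-λI) row 1 is [3, 6], so an eigenvector is (-2, 1).
For λ=2: (A-λI) row 1 is [6, 6], so an eigenvector is (1, -1).
General solution: c_1e^(5t)(-2,1) + c_2e^(2t)(1,-1).

u(t) = -2c_1e^(5t) + c_2e^(2t), v(t) = c_1e^(5t) - c_2e^(2t)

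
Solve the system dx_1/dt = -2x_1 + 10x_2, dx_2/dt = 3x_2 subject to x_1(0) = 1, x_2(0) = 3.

x_1(t) = 6e^(3t) - 5e^(-2t), x_2(t) = 3e^(3t)

Coefficient matrix A = [[-2, 10], [0, 3]].
Characteristic polynomial det(A - λI) = λ^2 - λ - 6 = 0.
Eigenvalues λ = -2, 3.
For λ=-2: (A-λI) row 1 is [0, 10], so an eigenvector is (-1, 0).
For λ=3: (A-λI) row 1 is [-5, 10], so an eigenvector is (-2, -1).
General solution: C_1e^(-2t)(-1,0) + C_2e^(3t)(-2,-1).
Applying x_1(0)=1, x_2(0)=3 gives C_1=5, C_2=-3.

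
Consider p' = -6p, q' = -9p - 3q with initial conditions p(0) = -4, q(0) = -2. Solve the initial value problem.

p(t) = -4e^(-6t), q(t) = 10e^(-3t) - 12e^(-6t)

Coefficient matrix A = [[-6, 0], [-9, -3]].
Characteristic polynomial det(A - λI) = λ^2 + 9λ + 18 = 0.
Eigenvalues λ = -6, -3.
For λ=-6: (A-λI) row 2 is [-9, 3], so an eigenvector is (1, 3).
For λ=-3: (A-λI) row 1 is [-3, 0], so an eigenvector is (0, 1).
General solution: C_1e^(-6t)(1,3) + C_2e^(-3t)(0,1).
Applying p(0)=-4, q(0)=-2 gives C_1=-4, C_2=10.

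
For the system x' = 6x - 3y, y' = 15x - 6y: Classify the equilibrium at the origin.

A = [[6,-3],[15,-6]]; det(A-λI) = λ^2 + 9.
λ = 0 ± 3i: zero real part.

center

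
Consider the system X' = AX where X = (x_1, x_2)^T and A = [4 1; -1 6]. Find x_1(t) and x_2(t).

x_1(t) = C_1e^(5t) + C_2te^(5t) - C_2e^(5t), x_2(t) = C_1e^(5t) + C_2te^(5t)

Coefficient matrix A = [[4, 1], [-1, 6]].
Characteristic polynomial det(A - λI) = λ^2 - 10λ + 25 = 0.
Single eigenvalue λ = 5 with algebraic multiplicity 2.
Eigenvector v = (1,1); generalized eigenvector w with (A-λI)w=v is (-1,0).
General solution: e^(5t)[C_1·v + C_2·(t·v + w)].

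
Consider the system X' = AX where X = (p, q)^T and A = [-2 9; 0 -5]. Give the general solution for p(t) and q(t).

p(t) = -3c_1e^(-5t) - c_2e^(-2t), q(t) = c_1e^(-5t)

Coefficient matrix A = [[-2, 9], [0, -5]].
Characteristic polynomial det(A - λI) = λ^2 + 7λ + 10 = 0.
Eigenvalues λ = -5, -2.
For λ=-5: (A-λI) row 1 is [3, 9], so an eigenvector is (-3, 1).
For λ=-2: (A-λI) row 1 is [0, 9], so an eigenvector is (-1, 0).
General solution: c_1e^(-5t)(-3,1) + c_2e^(-2t)(-1,0).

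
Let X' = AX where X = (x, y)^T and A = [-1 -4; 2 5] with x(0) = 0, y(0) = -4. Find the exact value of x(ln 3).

192

A = [[-1,-4],[2,5]]; eigenvalues λ = 1, 3.
Eigenvectors: (2,-1) for λ=1, (-1,1) for λ=3.
From the initial condition, c_1 = -4, c_2 = -8.
x(ln 3) = (-4)(3^1)(2) + (-8)(3^3)(-1) = 192.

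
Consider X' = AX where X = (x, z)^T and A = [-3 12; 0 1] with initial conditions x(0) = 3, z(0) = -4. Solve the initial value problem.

Coefficient matrix A = [[-3, 12], [0, 1]].
Characteristic polynomial det(A - λI) = λ^2 + 2λ - 3 = 0.
Eigenvalues λ = 1, -3.
For λ=1: (A-λI) row 1 is [-4, 12], so an eigenvector is (3, 1).
For λ=-3: (A-λI) row 1 is [0, 12], so an eigenvector is (1, 0).
General solution: C_1e^(t)(3,1) + C_2e^(-3t)(1,0).
Applying x(0)=3, z(0)=-4 gives C_1=-4, C_2=15.

x(t) = -12e^(t) + 15e^(-3t), z(t) = -4e^(t)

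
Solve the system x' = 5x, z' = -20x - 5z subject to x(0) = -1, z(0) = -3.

Coefficient matrix A = [[5, 0], [-20, -5]].
Characteristic polynomial det(A - λI) = λ^2 - 25 = 0.
Eigenvalues λ = 5, -5.
For λ=5: (A-λI) row 2 is [-20, -10], so an eigenvector is (1, -2).
For λ=-5: (A-λI) row 1 is [10, 0], so an eigenvector is (0, 1).
General solution: C_1e^(5t)(1,-2) + C_2e^(-5t)(0,1).
Applying x(0)=-1, z(0)=-3 gives C_1=-1, C_2=-5.

x(t) = -e^(5t), z(t) = 2e^(5t) - 5e^(-5t)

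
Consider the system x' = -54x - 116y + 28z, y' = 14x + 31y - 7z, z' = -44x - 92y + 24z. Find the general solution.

x(t) = C_1e^(2t) - 4C_2e^(3t) - 4C_3e^(-4t), y(t) = C_2e^(3t) + C_3e^(-4t), z(t) = 2C_1e^(2t) - 4C_2e^(3t) - 3C_3e^(-4t)

Coefficient matrix A = [[-54, -116, 28], [14, 31, -7], [-44, -92, 24]].
det(A - λI) = 0 gives eigenvalues λ = 2, 3, -4.
For λ=2: eigenvector (1,0,2).
For λ=3: eigenvector (-4,1,-4).
For λ=-4: eigenvector (-4,1,-3).
General solution: C_1e^(2t)(1,0,2) + C_2e^(3t)(-4,1,-4) + C_3e^(-4t)(-4,1,-3).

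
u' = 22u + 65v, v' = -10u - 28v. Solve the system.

Coefficient matrix A = [[22, 65], [-10, -28]].
Characteristic polynomial det(A - λI) = λ^2 + 6λ + 34 = 0.
Eigenvalues λ = -3 ± 5i (complex conjugate pair).
For λ=-3+5i: an eigenvector is (-3,1) - i(-2,1) = (-3 + 2i, 1 - i).
A real fundamental pair from Re and Im of e^((-3+5i)t)v: X_1 = e^(-3t)(cos(5t)·(-3,1) + sin(5t)·(-2,1)), X_2 = e^(-3t)(sin(5t)·(-3,1) - cos(5t)·(-2,1)).
General solution: C_1X_1 + C_2X_2.

u(t) = -2C_1e^(-3t)sin(5t) - 3C_1e^(-3t)cos(5t) - 3C_2e^(-3t)sin(5t) + 2C_2e^(-3t)cos(5t), v(t) = C_1e^(-3t)sin(5t) + C_1e^(-3t)cos(5t) + C_2e^(-3t)sin(5t) - C_2e^(-3t)cos(5t)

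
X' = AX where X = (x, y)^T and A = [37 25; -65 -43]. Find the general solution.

Coefficient matrix A = [[37, 25], [-65, -43]].
Characteristic polynomial det(A - λI) = λ^2 + 6λ + 34 = 0.
Eigenvalues λ = -3 ± 5i (complex conjugate pair).
For λ=-3+5i: an eigenvector is (1,-2) - i(-2,3) = (1 + 2i, -2 - 3i).
A real fundamental pair from Re and Im of e^((-3+5i)t)v: X_1 = e^(-3t)(cos(5t)·(1,-2) + sin(5t)·(-2,3)), X_2 = e^(-3t)(sin(5t)·(1,-2) - cos(5t)·(-2,3)).
General solution: c_1X_1 + c_2X_2.

x(t) = -2c_1e^(-3t)sin(5t) + c_1e^(-3t)cos(5t) + c_2e^(-3t)sin(5t) + 2c_2e^(-3t)cos(5t), y(t) = 3c_1e^(-3t)sin(5t) - 2c_1e^(-3t)cos(5t) - 2c_2e^(-3t)sin(5t) - 3c_2e^(-3t)cos(5t)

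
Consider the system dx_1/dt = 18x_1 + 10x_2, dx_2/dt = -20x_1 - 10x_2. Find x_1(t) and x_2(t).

x_1(t) = C_1e^(4t)sin(2t) - 2C_1e^(4t)cos(2t) - 2C_2e^(4t)sin(2t) - C_2e^(4t)cos(2t), x_2(t) = -C_1e^(4t)sin(2t) + 3C_1e^(4t)cos(2t) + 3C_2e^(4t)sin(2t) + C_2e^(4t)cos(2t)

Coefficient matrix A = [[18, 10], [-20, -10]].
Characteristic polynomial det(A - λI) = λ^2 - 8λ + 20 = 0.
Eigenvalues λ = 4 ± 2i (complex conjugate pair).
For λ=4+2i: an eigenvector is (-2,3) - i(1,-1) = (-2 - i, 3 + i).
A real fundamental pair from Re and Im of e^((4+2i)t)v: X_1 = e^(4t)(cos(2t)·(-2,3) + sin(2t)·(1,-1)), X_2 = e^(4t)(sin(2t)·(-2,3) - cos(2t)·(1,-1)).
General solution: C_1X_1 + C_2X_2.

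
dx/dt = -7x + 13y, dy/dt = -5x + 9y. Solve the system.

Coefficient matrix A = [[-7, 13], [-5, 9]].
Characteristic polynomial det(A - λI) = λ^2 - 2λ + 2 = 0.
Eigenvalues λ = 1 ± i (complex conjugate pair).
For λ=1+i: an eigenvector is (-3,-2) - i(-2,-1) = (-3 + 2i, -2 + i).
A real fundamental pair from Re and Im of e^((1+i)t)v: X_1 = e^(t)(cos(t)·(-3,-2) + sin(t)·(-2,-1)), X_2 = e^(t)(sin(t)·(-3,-2) - cos(t)·(-2,-1)).
General solution: c_1X_1 + c_2X_2.

x(t) = -2c_1e^(t)sin(t) - 3c_1e^(t)cos(t) - 3c_2e^(t)sin(t) + 2c_2e^(t)cos(t), y(t) = -c_1e^(t)sin(t) - 2c_1e^(t)cos(t) - 2c_2e^(t)sin(t) + c_2e^(t)cos(t)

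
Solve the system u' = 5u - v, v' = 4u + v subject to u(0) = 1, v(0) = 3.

u(t) = -te^(3t) + e^(3t), v(t) = -2te^(3t) + 3e^(3t)

Coefficient matrix A = [[5, -1], [4, 1]].
Characteristic polynomial det(A - λI) = λ^2 - 6λ + 9 = 0.
Single eigenvalue λ = 3 with algebraic multiplicity 2.
Eigenvector v = (-1,-2); generalized eigenvector w with (A-λI)w=v is (0,1).
General solution: e^(3t)[c_1·v + c_2·(t·v + w)].
Applying u(0)=1, v(0)=3 gives c_1=-1, c_2=1.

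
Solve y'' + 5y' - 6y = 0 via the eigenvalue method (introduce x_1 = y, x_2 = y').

Let x_1 = y, x_2 = y'. Then x_1' = x_2 and x_2' = 6x_1 - 5x_2.
A = [[0,1],[6,-5]]; det(A-λI) = λ^2 + 5λ - 6.
Eigenvalues λ = 1, -6 with eigenvectors (1,1), (1,-6).

y(t) = K_1e^(t) + K_2e^(-6t)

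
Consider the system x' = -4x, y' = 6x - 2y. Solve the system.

Coefficient matrix A = [[-4, 0], [6, -2]].
Characteristic polynomial det(A - λI) = λ^2 + 6λ + 8 = 0.
Eigenvalues λ = -4, -2.
For λ=-4: (A-λI) row 2 is [6, 2], so an eigenvector is (-1, 3).
For λ=-2: (A-λI) row 1 is [-2, 0], so an eigenvector is (0, -1).
General solution: c_1e^(-4t)(-1,3) + c_2e^(-2t)(0,-1).

x(t) = -c_1e^(-4t), y(t) = 3c_1e^(-4t) - c_2e^(-2t)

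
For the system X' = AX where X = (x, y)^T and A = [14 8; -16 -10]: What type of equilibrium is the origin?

saddle

A = [[14,8],[-16,-10]]; det(A-λI) = λ^2 - 4λ - 12.
λ = 6, -2: opposite signs.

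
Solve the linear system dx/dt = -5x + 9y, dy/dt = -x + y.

x(t) = -3c_1e^(-2t) - 3c_2te^(-2t) - 2c_2e^(-2t), y(t) = -c_1e^(-2t) - c_2te^(-2t) - c_2e^(-2t)

Coefficient matrix A = [[-5, 9], [-1, 1]].
Characteristic polynomial det(A - λI) = λ^2 + 4λ + 4 = 0.
Single eigenvalue λ = -2 with algebraic multiplicity 2.
Eigenvector v = (-3,-1); generalized eigenvector w with (A-λI)w=v is (-2,-1).
General solution: e^(-2t)[c_1·v + c_2·(t·v + w)].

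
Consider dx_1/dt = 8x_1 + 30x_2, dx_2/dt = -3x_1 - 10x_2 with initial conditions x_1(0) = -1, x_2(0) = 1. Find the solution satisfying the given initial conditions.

x_1(t) = 7e^(-t)sin(3t) - e^(-t)cos(3t), x_2(t) = -2e^(-t)sin(3t) + e^(-t)cos(3t)

Coefficient matrix A = [[8, 30], [-3, -10]].
Characteristic polynomial det(A - λI) = λ^2 + 2λ + 10 = 0.
Eigenvalues λ = -1 ± 3i (complex conjugate pair).
For λ=-1+3i: an eigenvector is (3,-1) - i(-1,0) = (3 + i, -1).
A real fundamental pair from Re and Im of e^((-1+3i)t)v: X_1 = e^(-t)(cos(3t)·(3,-1) + sin(3t)·(-1,0)), X_2 = e^(-t)(sin(3t)·(3,-1) - cos(3t)·(-1,0)).
General solution: K_1X_1 + K_2X_2.
Applying x_1(0)=-1, x_2(0)=1 gives K_1=-1, K_2=2.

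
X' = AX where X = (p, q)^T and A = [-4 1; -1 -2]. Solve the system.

Coefficient matrix A = [[-4, 1], [-1, -2]].
Characteristic polynomial det(A - λI) = λ^2 + 6λ + 9 = 0.
Single eigenvalue λ = -3 with algebraic multiplicity 2.
Eigenvector v = (1,1); generalized eigenvector w with (A-λI)w=v is (-3,-2).
General solution: e^(-3t)[C_1·v + C_2·(t·v + w)].

p(t) = C_1e^(-3t) + C_2te^(-3t) - 3C_2e^(-3t), q(t) = C_1e^(-3t) + C_2te^(-3t) - 2C_2e^(-3t)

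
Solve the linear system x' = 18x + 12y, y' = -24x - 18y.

Coefficient matrix A = [[18, 12], [-24, -18]].
Characteristic polynomial det(A - λI) = λ^2 - 36 = 0.
Eigenvalues λ = -6, 6.
For λ=-6: (A-λI) row 1 is [24, 12], so an eigenvector is (-1, 2).
For λ=6: (A-λI) row 1 is [12, 12], so an eigenvector is (-1, 1).
General solution: C_1e^(-6t)(-1,2) + C_2e^(6t)(-1,1).

x(t) = -C_1e^(-6t) - C_2e^(6t), y(t) = 2C_1e^(-6t) + C_2e^(6t)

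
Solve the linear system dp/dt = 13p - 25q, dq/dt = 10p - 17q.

p(t) = -2C_1e^(-2t)sin(5t) + C_1e^(-2t)cos(5t) + C_2e^(-2t)sin(5t) + 2C_2e^(-2t)cos(5t), q(t) = -C_1e^(-2t)sin(5t) + C_1e^(-2t)cos(5t) + C_2e^(-2t)sin(5t) + C_2e^(-2t)cos(5t)

Coefficient matrix A = [[13, -25], [10, -17]].
Characteristic polynomial det(A - λI) = λ^2 + 4λ + 29 = 0.
Eigenvalues λ = -2 ± 5i (complex conjugate pair).
For λ=-2+5i: an eigenvector is (1,1) - i(-2,-1) = (1 + 2i, 1 + i).
A real fundamental pair from Re and Im of e^((-2+5i)t)v: X_1 = e^(-2t)(cos(5t)·(1,1) + sin(5t)·(-2,-1)), X_2 = e^(-2t)(sin(5t)·(1,1) - cos(5t)·(-2,-1)).
General solution: C_1X_1 + C_2X_2.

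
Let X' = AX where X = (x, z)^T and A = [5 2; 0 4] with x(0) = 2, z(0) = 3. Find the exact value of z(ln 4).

768

A = [[5,2],[0,4]]; eigenvalues λ = 5, 4.
Eigenvectors: (1,0) for λ=5, (-2,1) for λ=4.
From the initial condition, c_1 = 8, c_2 = 3.
z(ln 4) = (8)(4^5)(0) + (3)(4^4)(1) = 768.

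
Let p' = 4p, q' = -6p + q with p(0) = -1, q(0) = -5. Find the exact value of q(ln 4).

A = [[4,0],[-6,1]]; eigenvalues λ = 1, 4.
Eigenvectors: (0,1) for λ=1, (1,-2) for λ=4.
From the initial condition, c_1 = -7, c_2 = -1.
q(ln 4) = (-7)(4^1)(1) + (-1)(4^4)(-2) = 484.

484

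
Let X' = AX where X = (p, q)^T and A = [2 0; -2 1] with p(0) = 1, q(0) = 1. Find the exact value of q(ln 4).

A = [[2,0],[-2,1]]; eigenvalues λ = 2, 1.
Eigenvectors: (-1,2) for λ=2, (0,1) for λ=1.
From the initial condition, c_1 = -1, c_2 = 3.
q(ln 4) = (-1)(4^2)(2) + (3)(4^1)(1) = -20.

-20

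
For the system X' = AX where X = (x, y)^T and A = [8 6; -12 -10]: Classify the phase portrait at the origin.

saddle

A = [[8,6],[-12,-10]]; det(A-λI) = λ^2 + 2λ - 8.
λ = 2, -4: opposite signs.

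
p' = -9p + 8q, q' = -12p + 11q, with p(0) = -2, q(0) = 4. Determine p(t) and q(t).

Coefficient matrix A = [[-9, 8], [-12, 11]].
Characteristic polynomial det(A - λI) = λ^2 - 2λ - 3 = 0.
Eigenvalues λ = 3, -1.
For λ=3: (A-λI) row 1 is [-12, 8], so an eigenvector is (2, 3).
For λ=-1: (A-λI) row 1 is [-8, 8], so an eigenvector is (-1, -1).
General solution: c_1e^(3t)(2,3) + c_2e^(-t)(-1,-1).
Applying p(0)=-2, q(0)=4 gives c_1=6, c_2=14.

p(t) = 12e^(3t) - 14e^(-t), q(t) = 18e^(3t) - 14e^(-t)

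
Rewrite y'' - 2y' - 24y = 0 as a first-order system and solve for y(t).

y(t) = c_1e^(6t) + c_2e^(-4t)

Let x_1 = y, x_2 = y'. Then x_1' = x_2 and x_2' = 24x_1 + 2x_2.
A = [[0,1],[24,2]]; det(A-λI) = λ^2 - 2λ - 24.
Eigenvalues λ = 6, -4 with eigenvectors (1,6), (1,-4).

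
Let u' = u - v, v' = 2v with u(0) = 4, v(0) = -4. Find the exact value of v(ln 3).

A = [[1,-1],[0,2]]; eigenvalues λ = 1, 2.
Eigenvectors: (1,0) for λ=1, (1,-1) for λ=2.
From the initial condition, c_1 = 0, c_2 = 4.
v(ln 3) = (0)(3^1)(0) + (4)(3^2)(-1) = -36.

-36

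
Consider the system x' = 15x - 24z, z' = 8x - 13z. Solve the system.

x(t) = -3K_1e^(-t) - 2K_2e^(3t), z(t) = -2K_1e^(-t) - K_2e^(3t)

Coefficient matrix A = [[15, -24], [8, -13]].
Characteristic polynomial det(A - λI) = λ^2 - 2λ - 3 = 0.
Eigenvalues λ = -1, 3.
For λ=-1: (A-λI) row 1 is [16, -24], so an eigenvector is (-3, -2).
For λ=3: (A-λI) row 1 is [12, -24], so an eigenvector is (-2, -1).
General solution: K_1e^(-t)(-3,-2) + K_2e^(3t)(-2,-1).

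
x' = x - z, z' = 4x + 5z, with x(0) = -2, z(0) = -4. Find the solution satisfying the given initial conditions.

x(t) = 8te^(3t) - 2e^(3t), z(t) = -16te^(3t) - 4e^(3t)

Coefficient matrix A = [[1, -1], [4, 5]].
Characteristic polynomial det(A - λI) = λ^2 - 6λ + 9 = 0.
Single eigenvalue λ = 3 with algebraic multiplicity 2.
Eigenvector v = (1,-2); generalized eigenvector w with (A-λI)w=v is (-2,3).
General solution: e^(3t)[c_1·v + c_2·(t·v + w)].
Applying x(0)=-2, z(0)=-4 gives c_1=14, c_2=8.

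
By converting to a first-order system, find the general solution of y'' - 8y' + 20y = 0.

Let x_1 = y, x_2 = y'. Then x_1' = x_2 and x_2' = -20x_1 + 8x_2.
A = [[0,1],[-20,8]]; det(A-λI) = λ^2 - 8λ + 20.
Eigenvalues λ = 4 ± 2i.

y(t) = K_1e^(4t)cos(2t) + K_2e^(4t)sin(2t)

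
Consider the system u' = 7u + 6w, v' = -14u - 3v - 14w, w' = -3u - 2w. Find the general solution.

u(t) = 2K_1e^(4t) + K_3e^(t), v(t) = -2K_1e^(4t) + K_2e^(-3t), w(t) = -K_1e^(4t) - K_3e^(t)

Coefficient matrix A = [[7, 0, 6], [-14, -3, -14], [-3, 0, -2]].
det(A - λI) = 0 gives eigenvalues λ = 4, -3, 1.
For λ=4: eigenvector (2,-2,-1).
For λ=-3: eigenvector (0,1,0).
For λ=1: eigenvector (1,0,-1).
General solution: K_1e^(4t)(2,-2,-1) + K_2e^(-3t)(0,1,0) + K_3e^(t)(1,0,-1).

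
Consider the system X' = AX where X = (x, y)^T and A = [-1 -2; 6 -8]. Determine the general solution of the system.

x(t) = -K_1e^(-5t) - 2K_2e^(-4t), y(t) = -2K_1e^(-5t) - 3K_2e^(-4t)

Coefficient matrix A = [[-1, -2], [6, -8]].
Characteristic polynomial det(A - λI) = λ^2 + 9λ + 20 = 0.
Eigenvalues λ = -5, -4.
For λ=-5: (A-λI) row 1 is [4, -2], so an eigenvector is (-1, -2).
For λ=-4: (A-λI) row 1 is [3, -2], so an eigenvector is (-2, -3).
General solution: K_1e^(-5t)(-1,-2) + K_2e^(-4t)(-2,-3).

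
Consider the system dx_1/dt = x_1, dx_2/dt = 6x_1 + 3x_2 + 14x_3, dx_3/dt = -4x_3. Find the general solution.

x_1(t) = c_1e^(t), x_2(t) = -3c_1e^(t) + c_2e^(3t) - 2c_3e^(-4t), x_3(t) = c_3e^(-4t)

Coefficient matrix A = [[1, 0, 0], [6, 3, 14], [0, 0, -4]].
det(A - λI) = 0 gives eigenvalues λ = 1, 3, -4.
For λ=1: eigenvector (1,-3,0).
For λ=3: eigenvector (0,1,0).
For λ=-4: eigenvector (0,-2,1).
General solution: c_1e^(t)(1,-3,0) + c_2e^(3t)(0,1,0) + c_3e^(-4t)(0,-2,1).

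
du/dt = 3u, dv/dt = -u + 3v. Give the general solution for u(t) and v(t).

Coefficient matrix A = [[3, 0], [-1, 3]].
Characteristic polynomial det(A - λI) = λ^2 - 6λ + 9 = 0.
Single eigenvalue λ = 3 with algebraic multiplicity 2.
Eigenvector v = (0,1); generalized eigenvector w with (A-λI)w=v is (-1,2).
General solution: e^(3t)[K_1·v + K_2·(t·v + w)].

u(t) = -K_2e^(3t), v(t) = K_1e^(3t) + K_2te^(3t) + 2K_2e^(3t)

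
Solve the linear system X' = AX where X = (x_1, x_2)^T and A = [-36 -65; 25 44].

x_1(t) = -3C_1e^(4t)sin(5t) + 2C_1e^(4t)cos(5t) + 2C_2e^(4t)sin(5t) + 3C_2e^(4t)cos(5t), x_2(t) = 2C_1e^(4t)sin(5t) - C_1e^(4t)cos(5t) - C_2e^(4t)sin(5t) - 2C_2e^(4t)cos(5t)

Coefficient matrix A = [[-36, -65], [25, 44]].
Characteristic polynomial det(A - λI) = λ^2 - 8λ + 41 = 0.
Eigenvalues λ = 4 ± 5i (complex conjugate pair).
For λ=4+5i: an eigenvector is (2,-1) - i(-3,2) = (2 + 3i, -1 - 2i).
A real fundamental pair from Re and Im of e^((4+5i)t)v: X_1 = e^(4t)(cos(5t)·(2,-1) + sin(5t)·(-3,2)), X_2 = e^(4t)(sin(5t)·(2,-1) - cos(5t)·(-3,2)).
General solution: C_1X_1 + C_2X_2.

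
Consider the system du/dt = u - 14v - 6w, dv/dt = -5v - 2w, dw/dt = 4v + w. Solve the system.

Coefficient matrix A = [[1, -14, -6], [0, -5, -2], [0, 4, 1]].
det(A - λI) = 0 gives eigenvalues λ = 1, -1, -3.
For λ=1: eigenvector (1,0,0).
For λ=-1: eigenvector (-1,-1,2).
For λ=-3: eigenvector (-2,-1,1).
General solution: c_1e^(t)(1,0,0) + c_2e^(-t)(-1,-1,2) + c_3e^(-3t)(-2,-1,1).

u(t) = c_1e^(t) - c_2e^(-t) - 2c_3e^(-3t), v(t) = -c_2e^(-t) - c_3e^(-3t), w(t) = 2c_2e^(-t) + c_3e^(-3t)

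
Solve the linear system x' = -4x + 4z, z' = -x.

x(t) = 2C_1e^(-2t) + 2C_2te^(-2t) + C_2e^(-2t), z(t) = C_1e^(-2t) + C_2te^(-2t) + C_2e^(-2t)

Coefficient matrix A = [[-4, 4], [-1, 0]].
Characteristic polynomial det(A - λI) = λ^2 + 4λ + 4 = 0.
Single eigenvalue λ = -2 with algebraic multiplicity 2.
Eigenvector v = (2,1); generalized eigenvector w with (A-λI)w=v is (1,1).
General solution: e^(-2t)[C_1·v + C_2·(t·v + w)].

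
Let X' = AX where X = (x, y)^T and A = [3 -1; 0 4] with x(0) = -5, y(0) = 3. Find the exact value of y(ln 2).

48

A = [[3,-1],[0,4]]; eigenvalues λ = 3, 4.
Eigenvectors: (-1,0) for λ=3, (1,-1) for λ=4.
From the initial condition, c_1 = 2, c_2 = -3.
y(ln 2) = (2)(2^3)(0) + (-3)(2^4)(-1) = 48.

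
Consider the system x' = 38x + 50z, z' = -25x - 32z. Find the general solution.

x(t) = c_1e^(3t)sin(5t) + 3c_1e^(3t)cos(5t) + 3c_2e^(3t)sin(5t) - c_2e^(3t)cos(5t), z(t) = -c_1e^(3t)sin(5t) - 2c_1e^(3t)cos(5t) - 2c_2e^(3t)sin(5t) + c_2e^(3t)cos(5t)

Coefficient matrix A = [[38, 50], [-25, -32]].
Characteristic polynomial det(A - λI) = λ^2 - 6λ + 34 = 0.
Eigenvalues λ = 3 ± 5i (complex conjugate pair).
For λ=3+5i: an eigenvector is (3,-2) - i(1,-1) = (3 - i, -2 + i).
A real fundamental pair from Re and Im of e^((3+5i)t)v: X_1 = e^(3t)(cos(5t)·(3,-2) + sin(5t)·(1,-1)), X_2 = e^(3t)(sin(5t)·(3,-2) - cos(5t)·(1,-1)).
General solution: c_1X_1 + c_2X_2.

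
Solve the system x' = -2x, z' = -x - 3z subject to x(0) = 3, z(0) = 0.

Coefficient matrix A = [[-2, 0], [-1, -3]].
Characteristic polynomial det(A - λI) = λ^2 + 5λ + 6 = 0.
Eigenvalues λ = -3, -2.
For λ=-3: (A-λI) row 1 is [1, 0], so an eigenvector is (0, -1).
For λ=-2: (A-λI) row 2 is [-1, -1], so an eigenvector is (1, -1).
General solution: c_1e^(-3t)(0,-1) + c_2e^(-2t)(1,-1).
Applying x(0)=3, z(0)=0 gives c_1=-3, c_2=3.

x(t) = 3e^(-2t), z(t) = -3e^(-2t) + 3e^(-3t)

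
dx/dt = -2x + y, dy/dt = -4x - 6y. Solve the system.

Coefficient matrix A = [[-2, 1], [-4, -6]].
Characteristic polynomial det(A - λI) = λ^2 + 8λ + 16 = 0.
Single eigenvalue λ = -4 with algebraic multiplicity 2.
Eigenvector v = (-1,2); generalized eigenvector w with (A-λI)w=v is (1,-3).
General solution: e^(-4t)[C_1·v + C_2·(t·v + w)].

x(t) = -C_1e^(-4t) - C_2te^(-4t) + C_2e^(-4t), y(t) = 2C_1e^(-4t) + 2C_2te^(-4t) - 3C_2e^(-4t)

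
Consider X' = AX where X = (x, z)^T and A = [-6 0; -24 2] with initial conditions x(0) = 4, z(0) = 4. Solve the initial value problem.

Coefficient matrix A = [[-6, 0], [-24, 2]].
Characteristic polynomial det(A - λI) = λ^2 + 4λ - 12 = 0.
Eigenvalues λ = -6, 2.
For λ=-6: (A-λI) row 2 is [-24, 8], so an eigenvector is (-1, -3).
For λ=2: (A-λI) row 1 is [-8, 0], so an eigenvector is (0, 1).
General solution: c_1e^(-6t)(-1,-3) + c_2e^(2t)(0,1).
Applying x(0)=4, z(0)=4 gives c_1=-4, c_2=-8.

x(t) = 4e^(-6t), z(t) = -8e^(2t) + 12e^(-6t)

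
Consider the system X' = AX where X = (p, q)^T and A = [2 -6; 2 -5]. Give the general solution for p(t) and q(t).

Coefficient matrix A = [[2, -6], [2, -5]].
Characteristic polynomial det(A - λI) = λ^2 + 3λ + 2 = 0.
Eigenvalues λ = -1, -2.
For λ=-1: (A-λI) row 1 is [3, -6], so an eigenvector is (2, 1).
For λ=-2: (A-λI) row 1 is [4, -6], so an eigenvector is (-3, -2).
General solution: C_1e^(-t)(2,1) + C_2e^(-2t)(-3,-2).

p(t) = 2C_1e^(-t) - 3C_2e^(-2t), q(t) = C_1e^(-t) - 2C_2e^(-2t)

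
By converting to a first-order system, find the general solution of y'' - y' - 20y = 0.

Let x_1 = y, x_2 = y'. Then x_1' = x_2 and x_2' = 20x_1 + x_2.
A = [[0,1],[20,1]]; det(A-λI) = λ^2 - λ - 20.
Eigenvalues λ = -4, 5 with eigenvectors (1,-4), (1,5).

y(t) = K_1e^(-4t) + K_2e^(5t)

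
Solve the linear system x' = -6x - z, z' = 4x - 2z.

Coefficient matrix A = [[-6, -1], [4, -2]].
Characteristic polynomial det(A - λI) = λ^2 + 8λ + 16 = 0.
Single eigenvalue λ = -4 with algebraic multiplicity 2.
Eigenvector v = (-1,2); generalized eigenvector w with (A-λI)w=v is (-1,3).
General solution: e^(-4t)[c_1·v + c_2·(t·v + w)].

x(t) = -c_1e^(-4t) - c_2te^(-4t) - c_2e^(-4t), z(t) = 2c_1e^(-4t) + 2c_2te^(-4t) + 3c_2e^(-4t)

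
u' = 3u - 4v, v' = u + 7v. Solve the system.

Coefficient matrix A = [[3, -4], [1, 7]].
Characteristic polynomial det(A - λI) = λ^2 - 10λ + 25 = 0.
Single eigenvalue λ = 5 with algebraic multiplicity 2.
Eigenvector v = (-2,1); generalized eigenvector w with (A-λI)w=v is (-3,2).
General solution: e^(5t)[c_1·v + c_2·(t·v + w)].

u(t) = -2c_1e^(5t) - 2c_2te^(5t) - 3c_2e^(5t), v(t) = c_1e^(5t) + c_2te^(5t) + 2c_2e^(5t)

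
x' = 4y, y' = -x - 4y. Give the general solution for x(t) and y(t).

Coefficient matrix A = [[0, 4], [-1, -4]].
Characteristic polynomial det(A - λI) = λ^2 + 4λ + 4 = 0.
Single eigenvalue λ = -2 with algebraic multiplicity 2.
Eigenvector v = (-2,1); generalized eigenvector w with (A-λI)w=v is (1,-1).
General solution: e^(-2t)[c_1·v + c_2·(t·v + w)].

x(t) = -2c_1e^(-2t) - 2c_2te^(-2t) + c_2e^(-2t), y(t) = c_1e^(-2t) + c_2te^(-2t) - c_2e^(-2t)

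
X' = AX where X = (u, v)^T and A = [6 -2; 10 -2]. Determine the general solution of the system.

u(t) = K_1e^(2t)cos(2t) + K_2e^(2t)sin(2t), v(t) = K_1e^(2t)sin(2t) + 2K_1e^(2t)cos(2t) + 2K_2e^(2t)sin(2t) - K_2e^(2t)cos(2t)

Coefficient matrix A = [[6, -2], [10, -2]].
Characteristic polynomial det(A - λI) = λ^2 - 4λ + 8 = 0.
Eigenvalues λ = 2 ± 2i (complex conjugate pair).
For λ=2+2i: an eigenvector is (1,2) - i(0,1) = (1, 2 - i).
A real fundamental pair from Re and Im of e^((2+2i)t)v: X_1 = e^(2t)(cos(2t)·(1,2) + sin(2t)·(0,1)), X_2 = e^(2t)(sin(2t)·(1,2) - cos(2t)·(0,1)).
General solution: K_1X_1 + K_2X_2.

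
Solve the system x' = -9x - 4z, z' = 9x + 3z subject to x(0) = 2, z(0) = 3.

x(t) = -24te^(-3t) + 2e^(-3t), z(t) = 36te^(-3t) + 3e^(-3t)

Coefficient matrix A = [[-9, -4], [9, 3]].
Characteristic polynomial det(A - λI) = λ^2 + 6λ + 9 = 0.
Single eigenvalue λ = -3 with algebraic multiplicity 2.
Eigenvector v = (-2,3); generalized eigenvector w with (A-λI)w=v is (-1,2).
General solution: e^(-3t)[K_1·v + K_2·(t·v + w)].
Applying x(0)=2, z(0)=3 gives K_1=-7, K_2=12.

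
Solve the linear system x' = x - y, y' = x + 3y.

Coefficient matrix A = [[1, -1], [1, 3]].
Characteristic polynomial det(A - λI) = λ^2 - 4λ + 4 = 0.
Single eigenvalue λ = 2 with algebraic multiplicity 2.
Eigenvector v = (-1,1); generalized eigenvector w with (A-λI)w=v is (1,0).
General solution: e^(2t)[C_1·v + C_2·(t·v + w)].

x(t) = -C_1e^(2t) - C_2te^(2t) + C_2e^(2t), y(t) = C_1e^(2t) + C_2te^(2t)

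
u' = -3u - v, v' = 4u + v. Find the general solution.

u(t) = -c_1e^(-t) - c_2te^(-t), v(t) = 2c_1e^(-t) + 2c_2te^(-t) + c_2e^(-t)

Coefficient matrix A = [[-3, -1], [4, 1]].
Characteristic polynomial det(A - λI) = λ^2 + 2λ + 1 = 0.
Single eigenvalue λ = -1 with algebraic multiplicity 2.
Eigenvector v = (-1,2); generalized eigenvector w with (A-λI)w=v is (0,1).
General solution: e^(-t)[c_1·v + c_2·(t·v + w)].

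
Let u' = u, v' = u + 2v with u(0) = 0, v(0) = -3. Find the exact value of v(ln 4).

A = [[1,0],[1,2]]; eigenvalues λ = 1, 2.
Eigenvectors: (1,-1) for λ=1, (0,-1) for λ=2.
From the initial condition, c_1 = 0, c_2 = 3.
v(ln 4) = (0)(4^1)(-1) + (3)(4^2)(-1) = -48.

-48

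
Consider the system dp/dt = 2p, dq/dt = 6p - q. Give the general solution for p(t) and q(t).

p(t) = -C_1e^(2t), q(t) = -2C_1e^(2t) + C_2e^(-t)

Coefficient matrix A = [[2, 0], [6, -1]].
Characteristic polynomial det(A - λI) = λ^2 - λ - 2 = 0.
Eigenvalues λ = 2, -1.
For λ=2: (A-λI) row 2 is [6, -3], so an eigenvector is (-1, -2).
For λ=-1: (A-λI) row 1 is [3, 0], so an eigenvector is (0, 1).
General solution: C_1e^(2t)(-1,-2) + C_2e^(-t)(0,1).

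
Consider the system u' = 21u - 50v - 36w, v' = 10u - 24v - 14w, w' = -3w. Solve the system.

Coefficient matrix A = [[21, -50, -36], [10, -24, -14], [0, 0, -3]].
det(A - λI) = 0 gives eigenvalues λ = 1, -4, -3.
For λ=1: eigenvector (5,2,0).
For λ=-4: eigenvector (2,1,0).
For λ=-3: eigenvector (14,6,1).
General solution: K_1e^(t)(5,2,0) + K_2e^(-4t)(2,1,0) + K_3e^(-3t)(14,6,1).

u(t) = 5K_1e^(t) + 2K_2e^(-4t) + 14K_3e^(-3t), v(t) = 2K_1e^(t) + K_2e^(-4t) + 6K_3e^(-3t), w(t) = K_3e^(-3t)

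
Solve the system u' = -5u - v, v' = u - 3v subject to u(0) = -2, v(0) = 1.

Coefficient matrix A = [[-5, -1], [1, -3]].
Characteristic polynomial det(A - λI) = λ^2 + 8λ + 16 = 0.
Single eigenvalue λ = -4 with algebraic multiplicity 2.
Eigenvector v = (1,-1); generalized eigenvector w with (A-λI)w=v is (-2,1).
General solution: e^(-4t)[C_1·v + C_2·(t·v + w)].
Applying u(0)=-2, v(0)=1 gives C_1=0, C_2=1.

u(t) = te^(-4t) - 2e^(-4t), v(t) = -te^(-4t) + e^(-4t)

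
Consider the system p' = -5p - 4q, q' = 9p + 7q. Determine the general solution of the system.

p(t) = 2K_1e^(t) + 2K_2te^(t) - K_2e^(t), q(t) = -3K_1e^(t) - 3K_2te^(t) + K_2e^(t)

Coefficient matrix A = [[-5, -4], [9, 7]].
Characteristic polynomial det(A - λI) = λ^2 - 2λ + 1 = 0.
Single eigenvalue λ = 1 with algebraic multiplicity 2.
Eigenvector v = (2,-3); generalized eigenvector w with (A-λI)w=v is (-1,1).
General solution: e^(t)[K_1·v + K_2·(t·v + w)].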